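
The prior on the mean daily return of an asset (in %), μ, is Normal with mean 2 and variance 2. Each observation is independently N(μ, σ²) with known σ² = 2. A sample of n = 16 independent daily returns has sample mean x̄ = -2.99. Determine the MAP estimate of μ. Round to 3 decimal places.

n = 16, x̄ = -2.99.
For a Normal prior and Normal likelihood with known variance, the posterior is Normal; its mode equals its mean, the precision-weighted average.
Prior precision 1/σ₀² = 1/2 = 0.5; data precision n/σ² = 16/2 = 8.
μ̂ = (0.5·2 + 8·(-2.99)) / (0.5 + 8) = (-22.92)/8.5 = -1146/425 ≈ -2.696.

μ̂_MAP = -2.696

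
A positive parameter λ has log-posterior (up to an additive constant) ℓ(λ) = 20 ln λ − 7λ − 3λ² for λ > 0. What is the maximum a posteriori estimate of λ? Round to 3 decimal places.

ℓ'(λ) = 20/λ − 7 − 6λ. Setting this to zero and multiplying by λ: 6λ² + 7λ − 20 = 0.
λ = (−7 + √(7² + 4·6·20)) / (2·6) = (−7 + √529) / 12 = (−7 + 23)/12 = 4/3.
ℓ''(λ) = −20/λ² − 6 < 0, confirming a maximum.

λ̂_MAP = 1.333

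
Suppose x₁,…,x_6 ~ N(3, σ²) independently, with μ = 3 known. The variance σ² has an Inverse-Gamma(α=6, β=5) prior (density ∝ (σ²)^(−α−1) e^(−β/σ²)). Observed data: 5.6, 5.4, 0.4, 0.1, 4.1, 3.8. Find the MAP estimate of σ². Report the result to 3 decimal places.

σ̂²_MAP = 1.977

Sum of squared deviations about the known mean: SS = (5.6−3)² + (5.4−3)² + (0.4−3)² + (0.1−3)² + (4.1−3)² + (3.8−3)² = 29.54.
The Normal likelihood contributes (σ²)^(−n/2) exp(−SS/(2σ²)), so the posterior is Inverse-Gamma(α + n/2, β + SS/2) = Inverse-Gamma(9, 19.77).
The mode of Inverse-Gamma(a, b) is b/(a+1) = 19.77/10 ≈ 1.977.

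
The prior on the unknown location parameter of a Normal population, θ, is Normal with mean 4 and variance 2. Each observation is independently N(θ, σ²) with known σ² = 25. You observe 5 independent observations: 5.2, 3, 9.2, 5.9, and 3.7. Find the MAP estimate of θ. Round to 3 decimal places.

n = 5; x̄ = (5.2 + 3 + 9.2 + 5.9 + 3.7)/5 = 27/5 = 5.4.
For a Normal prior and Normal likelihood with known variance, the posterior is Normal; its mode equals its mean, the precision-weighted average.
Prior precision 1/σ₀² = 1/2 = 0.5; data precision n/σ² = 5/25 = 0.2.
θ̂ = (0.5·4 + 0.2·5.4) / (0.5 + 0.2) = 3.08/0.7 = 4.400.

θ̂_MAP = 4.400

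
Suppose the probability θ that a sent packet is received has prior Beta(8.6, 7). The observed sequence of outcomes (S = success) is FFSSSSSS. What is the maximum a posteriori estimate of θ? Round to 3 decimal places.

θ̂_MAP = 0.630

Prior: Beta(8.6, 7).
Data: 6 successes in 8 trials (from the sequence). The binomial likelihood contributes θ^6(1−θ)^2, so the posterior is Beta(8.6+6, 7+2) = Beta(14.6, 9).
For Beta(a, b) with a, b > 1 the mode is (a−1)/(a+b−2) = 13.6/21.6 ≈ 0.630.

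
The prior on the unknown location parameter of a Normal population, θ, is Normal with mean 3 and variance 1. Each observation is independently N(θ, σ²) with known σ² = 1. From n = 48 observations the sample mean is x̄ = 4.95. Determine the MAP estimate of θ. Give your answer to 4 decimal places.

θ̂_MAP = 4.9102

n = 48, x̄ = 4.95.
For a Normal prior and Normal likelihood with known variance, the posterior is Normal; its mode equals its mean, the precision-weighted average.
Prior precision 1/σ₀² = 1/1 = 1; data precision n/σ² = 48/1 = 48.
θ̂ = (1·3 + 48·4.95) / (1 + 48) = 240.6/49 = 1203/245 ≈ 4.9102.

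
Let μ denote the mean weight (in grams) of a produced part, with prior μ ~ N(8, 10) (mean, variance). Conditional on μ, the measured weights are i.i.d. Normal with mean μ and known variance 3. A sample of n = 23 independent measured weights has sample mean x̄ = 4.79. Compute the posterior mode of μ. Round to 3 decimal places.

n = 23, x̄ = 4.79.
For a Normal prior and Normal likelihood with known variance, the posterior is Normal; its mode equals its mean, the precision-weighted average.
Prior precision 1/σ₀² = 1/10 = 0.1; data precision n/σ² = 23/3.
μ̂ = (0.1·8 + (23/3)·4.79) / (0.1 + 23/3) = (11257/300)/(233/30) = 11257/2330 ≈ 4.831.

μ̂_MAP = 4.831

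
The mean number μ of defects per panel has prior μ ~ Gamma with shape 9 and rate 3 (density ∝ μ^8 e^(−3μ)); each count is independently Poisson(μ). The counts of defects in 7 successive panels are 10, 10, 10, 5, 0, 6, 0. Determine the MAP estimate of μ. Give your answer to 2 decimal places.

μ̂_MAP = 4.90

Σxᵢ = 10+10+10+5+0+6+0 = 41, with n = 7.
Posterior ∝ μ^8e^(−3μ) · μ^41e^(−7μ) = μ^49e^(−10μ), i.e. Gamma(shape=50, rate=10).
The mode of a Gamma(a, b) with a ≥ 1 (shape–rate) is (a−1)/b = 49/10 ≈ 4.90.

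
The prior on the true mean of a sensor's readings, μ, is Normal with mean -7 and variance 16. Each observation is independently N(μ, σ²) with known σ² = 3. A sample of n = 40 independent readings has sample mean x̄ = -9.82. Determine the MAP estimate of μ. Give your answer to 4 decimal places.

μ̂_MAP = -9.8068

n = 40, x̄ = -9.82.
For a Normal prior and Normal likelihood with known variance, the posterior is Normal; its mode equals its mean, the precision-weighted average.
Prior precision 1/σ₀² = 1/16 = 0.0625; data precision n/σ² = 40/3.
μ̂ = (0.0625·(-7) + (40/3)·(-9.82)) / (0.0625 + 40/3) = (-31529/240)/(643/48) = -31529/3215 ≈ -9.8068.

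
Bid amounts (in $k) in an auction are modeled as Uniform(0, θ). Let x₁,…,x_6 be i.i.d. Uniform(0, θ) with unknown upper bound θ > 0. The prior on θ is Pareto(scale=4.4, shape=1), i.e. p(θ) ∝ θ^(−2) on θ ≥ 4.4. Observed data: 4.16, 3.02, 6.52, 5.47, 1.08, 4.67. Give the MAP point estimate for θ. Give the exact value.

θ̂_MAP = 6.52

The Uniform(0, θ) likelihood is θ^(−n) for θ ≥ max(xᵢ), zero otherwise. Here max(xᵢ) = 6.52.
Posterior ∝ θ^(−2) · θ^(−6) = θ^(−8) on θ ≥ max(4.4, 6.52) = 6.52.
This density is strictly decreasing in θ, so the posterior mode lies at the lower boundary of the support.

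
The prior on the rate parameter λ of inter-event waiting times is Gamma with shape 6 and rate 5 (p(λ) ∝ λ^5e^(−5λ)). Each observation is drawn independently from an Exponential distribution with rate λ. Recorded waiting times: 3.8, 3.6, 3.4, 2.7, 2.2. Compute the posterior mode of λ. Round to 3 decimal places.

The Exponential(rate=λ) likelihood is ∝ λ^n e^(−λΣtᵢ). Here n = 5 and Σtᵢ = 3.8 + 3.6 + 3.4 + 2.7 + 2.2 = 15.7.
Posterior ∝ λ^5e^(−5λ) · λ^5e^(−15.7λ) = λ^10e^(−20.7λ), i.e. Gamma(11, 20.7).
Mode = (a−1)/b = 10/20.7 ≈ 0.483.

λ̂_MAP = 0.483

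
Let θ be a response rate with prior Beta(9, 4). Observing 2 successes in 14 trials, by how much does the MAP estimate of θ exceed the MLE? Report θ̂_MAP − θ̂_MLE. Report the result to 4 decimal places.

MAP − MLE = 0.2571

Posterior is Beta(11, 16); MAP = (11−1)/(27−2) = 10/25 ≈ 0.40000.
MLE ignores the prior: θ̂_MLE = k/n = 2/14 ≈ 0.14286.
Difference = 10/25 − 2/14 = 9/35 ≈ 0.2571.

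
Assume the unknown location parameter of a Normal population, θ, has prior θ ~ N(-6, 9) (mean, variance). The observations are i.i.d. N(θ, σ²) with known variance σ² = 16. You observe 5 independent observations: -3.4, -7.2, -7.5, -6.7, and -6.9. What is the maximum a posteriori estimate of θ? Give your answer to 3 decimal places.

θ̂_MAP = -6.251

n = 5; x̄ = ((-3.4) + (-7.2) + (-7.5) + (-6.7) + (-6.9))/5 = -31.7/5 = -6.34.
For a Normal prior and Normal likelihood with known variance, the posterior is Normal; its mode equals its mean, the precision-weighted average.
Prior precision 1/σ₀² = 1/9; data precision n/σ² = 5/16 = 0.3125.
θ̂ = ((1/9)·(-6) + 0.3125·(-6.34)) / (1/9 + 0.3125) = (-1271/480)/(61/144) = -3813/610 ≈ -6.251.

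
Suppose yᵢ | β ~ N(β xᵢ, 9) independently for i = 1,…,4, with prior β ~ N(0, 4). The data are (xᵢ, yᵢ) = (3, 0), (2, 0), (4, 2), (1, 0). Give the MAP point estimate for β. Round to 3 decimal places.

β̂_MAP = 0.248

log p(β | y) = −Σ(yᵢ − βxᵢ)²/(2·9) − β²/(2·4) + const.
Setting the derivative to zero: Σxᵢ(yᵢ − βxᵢ)/9 − β/4 = 0, so β = Σxᵢyᵢ / (Σxᵢ² + σ²/τ²).
Σxᵢyᵢ = 3·0 + 2·0 + 4·2 + 1·0 = 8; Σxᵢ² = 30; σ²/τ² = 2.25.
β̂_MAP = 8 / (30 + 2.25) = 8/32.25 ≈ 0.248.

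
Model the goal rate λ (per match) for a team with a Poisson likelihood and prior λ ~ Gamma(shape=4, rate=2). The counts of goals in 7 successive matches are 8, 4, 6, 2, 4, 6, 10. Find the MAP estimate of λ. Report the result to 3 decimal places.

Σxᵢ = 8+4+6+2+4+6+10 = 40, with n = 7.
Posterior ∝ λ^3e^(−2λ) · λ^40e^(−7λ) = λ^43e^(−9λ), i.e. Gamma(shape=44, rate=9).
The mode of a Gamma(a, b) with a ≥ 1 (shape–rate) is (a−1)/b = 43/9 ≈ 4.778.

λ̂_MAP = 4.778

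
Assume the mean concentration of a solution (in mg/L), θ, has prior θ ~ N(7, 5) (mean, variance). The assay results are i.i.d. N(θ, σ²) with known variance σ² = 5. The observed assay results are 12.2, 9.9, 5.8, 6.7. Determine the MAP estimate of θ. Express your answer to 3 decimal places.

n = 4; x̄ = (12.2 + 9.9 + 5.8 + 6.7)/4 = 34.6/4 = 8.65.
For a Normal prior and Normal likelihood with known variance, the posterior is Normal; its mode equals its mean, the precision-weighted average.
Prior precision 1/σ₀² = 1/5 = 0.2; data precision n/σ² = 4/5 = 0.8.
θ̂ = (0.2·7 + 0.8·8.65) / (0.2 + 0.8) = 8.32/1 = 8.320.

θ̂_MAP = 8.320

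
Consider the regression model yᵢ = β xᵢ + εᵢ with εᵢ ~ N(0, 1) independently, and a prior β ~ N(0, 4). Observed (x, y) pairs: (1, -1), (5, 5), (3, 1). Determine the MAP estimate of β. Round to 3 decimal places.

log p(β | y) = −Σ(yᵢ − βxᵢ)²/(2·1) − β²/(2·4) + const.
Setting the derivative to zero: Σxᵢ(yᵢ − βxᵢ)/1 − β/4 = 0, so β = Σxᵢyᵢ / (Σxᵢ² + σ²/τ²).
Σxᵢyᵢ = 1·(-1) + 5·5 + 3·1 = 27; Σxᵢ² = 35; σ²/τ² = 0.25.
β̂_MAP = 27 / (35 + 0.25) = 27/35.25 ≈ 0.766.

β̂_MAP = 0.766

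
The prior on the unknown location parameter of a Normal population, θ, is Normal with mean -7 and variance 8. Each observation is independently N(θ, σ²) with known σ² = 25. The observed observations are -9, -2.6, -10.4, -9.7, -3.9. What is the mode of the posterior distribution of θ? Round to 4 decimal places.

n = 5; x̄ = ((-9) + (-2.6) + (-10.4) + (-9.7) + (-3.9))/5 = -35.6/5 = -7.12.
For a Normal prior and Normal likelihood with known variance, the posterior is Normal; its mode equals its mean, the precision-weighted average.
Prior precision 1/σ₀² = 1/8 = 0.125; data precision n/σ² = 5/25 = 0.2.
θ̂ = (0.125·(-7) + 0.2·(-7.12)) / (0.125 + 0.2) = (-2.299)/0.325 = -2299/325 ≈ -7.0738.

θ̂_MAP = -7.0738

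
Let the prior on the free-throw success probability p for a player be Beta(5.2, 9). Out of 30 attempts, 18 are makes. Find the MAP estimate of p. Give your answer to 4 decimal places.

Prior: Beta(5.2, 9).
Data: 18 successes in 30 trials. The binomial likelihood contributes p^18(1−p)^12, so the posterior is Beta(5.2+18, 9+12) = Beta(23.2, 21).
For Beta(a, b) with a, b > 1 the mode is (a−1)/(a+b−2) = 22.2/42.2 ≈ 0.5261.

p̂_MAP = 0.5261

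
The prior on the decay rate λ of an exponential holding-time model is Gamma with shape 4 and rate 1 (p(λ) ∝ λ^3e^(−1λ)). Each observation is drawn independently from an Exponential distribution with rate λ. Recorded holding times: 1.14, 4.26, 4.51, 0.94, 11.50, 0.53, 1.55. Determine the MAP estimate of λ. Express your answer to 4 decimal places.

λ̂_MAP = 0.3932

The Exponential(rate=λ) likelihood is ∝ λ^n e^(−λΣtᵢ). Here n = 7 and Σtᵢ = 1.14 + 4.26 + 4.51 + 0.94 + 11.50 + 0.53 + 1.55 = 24.43.
Posterior ∝ λ^3e^(−1λ) · λ^7e^(−24.43λ) = λ^10e^(−25.43λ), i.e. Gamma(11, 25.43).
Mode = (a−1)/b = 10/25.43 ≈ 0.3932.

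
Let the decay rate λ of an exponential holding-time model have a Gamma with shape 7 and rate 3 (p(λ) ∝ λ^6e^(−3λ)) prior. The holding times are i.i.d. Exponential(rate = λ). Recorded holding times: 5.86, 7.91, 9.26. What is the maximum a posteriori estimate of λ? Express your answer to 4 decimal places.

The Exponential(rate=λ) likelihood is ∝ λ^n e^(−λΣtᵢ). Here n = 3 and Σtᵢ = 5.86 + 7.91 + 9.26 = 23.03.
Posterior ∝ λ^6e^(−3λ) · λ^3e^(−23.03λ) = λ^9e^(−26.03λ), i.e. Gamma(10, 26.03).
Mode = (a−1)/b = 9/26.03 ≈ 0.3458.

λ̂_MAP = 0.3458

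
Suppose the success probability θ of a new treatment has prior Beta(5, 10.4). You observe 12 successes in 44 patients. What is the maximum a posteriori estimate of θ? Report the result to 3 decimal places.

θ̂_MAP = 0.279

Prior: Beta(5, 10.4).
Data: 12 successes in 44 trials. The binomial likelihood contributes θ^12(1−θ)^32, so the posterior is Beta(5+12, 10.4+32) = Beta(17, 42.4).
For Beta(a, b) with a, b > 1 the mode is (a−1)/(a+b−2) = 16/57.4 ≈ 0.279.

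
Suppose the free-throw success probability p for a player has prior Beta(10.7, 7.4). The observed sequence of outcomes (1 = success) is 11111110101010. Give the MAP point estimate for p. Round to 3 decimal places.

Prior: Beta(10.7, 7.4).
Data: 10 successes in 14 trials (from the sequence). The binomial likelihood contributes p^10(1−p)^4, so the posterior is Beta(10.7+10, 7.4+4) = Beta(20.7, 11.4).
For Beta(a, b) with a, b > 1 the mode is (a−1)/(a+b−2) = 19.7/30.1 ≈ 0.654.

p̂_MAP = 0.654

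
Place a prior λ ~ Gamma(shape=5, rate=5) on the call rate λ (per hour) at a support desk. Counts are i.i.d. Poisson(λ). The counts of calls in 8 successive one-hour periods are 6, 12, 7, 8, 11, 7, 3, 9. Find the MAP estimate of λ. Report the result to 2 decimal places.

λ̂_MAP = 5.15

Σxᵢ = 6+12+7+8+11+7+3+9 = 63, with n = 8.
Posterior ∝ λ^4e^(−5λ) · λ^63e^(−8λ) = λ^67e^(−13λ), i.e. Gamma(shape=68, rate=13).
The mode of a Gamma(a, b) with a ≥ 1 (shape–rate) is (a−1)/b = 67/13 ≈ 5.15.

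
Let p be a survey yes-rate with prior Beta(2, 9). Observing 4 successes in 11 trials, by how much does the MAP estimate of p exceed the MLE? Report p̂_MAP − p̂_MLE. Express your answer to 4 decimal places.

Posterior is Beta(6, 16); MAP = (6−1)/(22−2) = 5/20 ≈ 0.25000.
MLE ignores the prior: p̂_MLE = k/n = 4/11 ≈ 0.36364.
Difference = 5/20 − 4/11 = -5/44 ≈ -0.1136.

MAP − MLE = -0.1136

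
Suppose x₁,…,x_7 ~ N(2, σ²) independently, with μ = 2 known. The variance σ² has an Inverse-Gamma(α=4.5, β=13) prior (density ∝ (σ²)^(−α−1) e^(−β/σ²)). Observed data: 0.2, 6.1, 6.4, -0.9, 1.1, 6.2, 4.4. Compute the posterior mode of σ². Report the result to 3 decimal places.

σ̂²_MAP = 5.446

Sum of squared deviations about the known mean: SS = (0.2−2)² + (6.1−2)² + (6.4−2)² + (-0.9−2)² + (1.1−2)² + (6.2−2)² + (4.4−2)² = 72.03.
The Normal likelihood contributes (σ²)^(−n/2) exp(−SS/(2σ²)), so the posterior is Inverse-Gamma(α + n/2, β + SS/2) = Inverse-Gamma(8, 49.015).
The mode of Inverse-Gamma(a, b) is b/(a+1) = 49.015/9 ≈ 5.446.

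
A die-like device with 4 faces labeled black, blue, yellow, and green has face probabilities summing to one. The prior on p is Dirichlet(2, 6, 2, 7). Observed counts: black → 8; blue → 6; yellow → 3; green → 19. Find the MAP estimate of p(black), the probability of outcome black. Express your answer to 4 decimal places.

MAP estimate of p(black) = 0.1837

The posterior is Dirichlet(αᵢ + nᵢ) = Dirichlet(10, 12, 5, 26).
For a Dirichlet(a₁,…,a_K) with all aᵢ > 1, the mode has j-th component (aⱼ − 1)/(Σaᵢ − K).
Here Σaᵢ = 53 and K = 4, so p(black) = (10 − 1)/(53 − 4) = 9/49 ≈ 0.1837.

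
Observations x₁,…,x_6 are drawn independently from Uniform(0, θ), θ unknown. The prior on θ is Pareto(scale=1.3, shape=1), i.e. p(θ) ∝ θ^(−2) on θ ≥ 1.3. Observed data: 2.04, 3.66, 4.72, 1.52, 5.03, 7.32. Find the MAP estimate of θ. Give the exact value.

θ̂_MAP = 7.32

The Uniform(0, θ) likelihood is θ^(−n) for θ ≥ max(xᵢ), zero otherwise. Here max(xᵢ) = 7.32.
Posterior ∝ θ^(−2) · θ^(−6) = θ^(−8) on θ ≥ max(1.3, 7.32) = 7.32.
This density is strictly decreasing in θ, so the posterior mode lies at the lower boundary of the support.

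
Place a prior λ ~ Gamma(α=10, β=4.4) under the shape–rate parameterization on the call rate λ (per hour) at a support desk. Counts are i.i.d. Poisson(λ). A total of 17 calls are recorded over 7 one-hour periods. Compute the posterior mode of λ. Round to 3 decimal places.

λ̂_MAP = 2.281

Σxᵢ = 17, n = 7.
Posterior ∝ λ^9e^(−4.4λ) · λ^17e^(−7λ) = λ^26e^(−11.4λ), i.e. Gamma(shape=27, rate=11.4).
The mode of a Gamma(a, b) with a ≥ 1 (shape–rate) is (a−1)/b = 26/11.4 ≈ 2.281.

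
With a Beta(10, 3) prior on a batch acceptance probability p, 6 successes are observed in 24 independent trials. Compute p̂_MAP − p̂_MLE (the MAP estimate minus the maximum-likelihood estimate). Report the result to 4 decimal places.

MAP − MLE = 0.1786

Posterior is Beta(16, 21); MAP = (16−1)/(37−2) = 15/35 ≈ 0.42857.
MLE ignores the prior: p̂_MLE = k/n = 6/24 ≈ 0.25000.
Difference = 15/35 − 6/24 = 5/28 ≈ 0.1786.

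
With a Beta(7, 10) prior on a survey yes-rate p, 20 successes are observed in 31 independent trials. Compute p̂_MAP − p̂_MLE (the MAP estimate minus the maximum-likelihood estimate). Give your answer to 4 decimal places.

MAP − MLE = -0.0799

Posterior is Beta(27, 21); MAP = (27−1)/(48−2) = 26/46 ≈ 0.56522.
MLE ignores the prior: p̂_MLE = k/n = 20/31 ≈ 0.64516.
Difference = 26/46 − 20/31 = -57/713 ≈ -0.0799.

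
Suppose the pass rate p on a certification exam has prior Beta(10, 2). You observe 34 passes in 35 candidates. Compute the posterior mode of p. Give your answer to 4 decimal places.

Prior: Beta(10, 2).
Data: 34 successes in 35 trials. The binomial likelihood contributes p^34(1−p)^1, so the posterior is Beta(10+34, 2+1) = Beta(44, 3).
For Beta(a, b) with a, b > 1 the mode is (a−1)/(a+b−2) = 43/45 ≈ 0.9556.

p̂_MAP = 0.9556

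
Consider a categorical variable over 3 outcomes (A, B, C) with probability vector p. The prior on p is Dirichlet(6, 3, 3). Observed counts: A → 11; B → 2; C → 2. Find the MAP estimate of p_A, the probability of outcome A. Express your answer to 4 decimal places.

The posterior is Dirichlet(αᵢ + nᵢ) = Dirichlet(17, 5, 5).
For a Dirichlet(a₁,…,a_K) with all aᵢ > 1, the mode has j-th component (aⱼ − 1)/(Σaᵢ − K).
Here Σaᵢ = 27 and K = 3, so p_A = (17 − 1)/(27 − 3) = 16/24 ≈ 0.6667.

MAP estimate of p_A = 0.6667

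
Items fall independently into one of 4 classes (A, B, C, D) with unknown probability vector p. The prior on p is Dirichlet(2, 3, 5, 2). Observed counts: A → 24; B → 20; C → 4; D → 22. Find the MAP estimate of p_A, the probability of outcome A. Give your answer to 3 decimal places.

The posterior is Dirichlet(αᵢ + nᵢ) = Dirichlet(26, 23, 9, 24).
For a Dirichlet(a₁,…,a_K) with all aᵢ > 1, the mode has j-th component (aⱼ − 1)/(Σaᵢ − K).
Here Σaᵢ = 82 and K = 4, so p_A = (26 − 1)/(82 − 4) = 25/78 ≈ 0.321.

MAP estimate of p_A = 0.321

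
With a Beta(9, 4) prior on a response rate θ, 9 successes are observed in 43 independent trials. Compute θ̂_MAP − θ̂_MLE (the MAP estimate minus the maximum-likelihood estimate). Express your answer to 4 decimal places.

Posterior is Beta(18, 38); MAP = (18−1)/(56−2) = 17/54 ≈ 0.31481.
MLE ignores the prior: θ̂_MLE = k/n = 9/43 ≈ 0.20930.
Difference = 17/54 − 9/43 = 245/2322 ≈ 0.1055.

MAP − MLE = 0.1055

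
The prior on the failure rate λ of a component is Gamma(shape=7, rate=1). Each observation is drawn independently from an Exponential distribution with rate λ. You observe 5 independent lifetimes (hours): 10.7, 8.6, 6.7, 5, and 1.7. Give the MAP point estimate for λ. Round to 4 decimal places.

The Exponential(rate=λ) likelihood is ∝ λ^n e^(−λΣtᵢ). Here n = 5 and Σtᵢ = 10.7 + 8.6 + 6.7 + 5 + 1.7 = 32.7.
Posterior ∝ λ^6e^(−1λ) · λ^5e^(−32.7λ) = λ^11e^(−33.7λ), i.e. Gamma(12, 33.7).
Mode = (a−1)/b = 11/33.7 ≈ 0.3264.

λ̂_MAP = 0.3264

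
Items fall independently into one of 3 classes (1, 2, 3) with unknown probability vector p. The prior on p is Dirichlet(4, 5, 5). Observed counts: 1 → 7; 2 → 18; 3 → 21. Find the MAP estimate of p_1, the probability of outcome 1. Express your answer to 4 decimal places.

The posterior is Dirichlet(αᵢ + nᵢ) = Dirichlet(11, 23, 26).
For a Dirichlet(a₁,…,a_K) with all aᵢ > 1, the mode has j-th component (aⱼ − 1)/(Σaᵢ − K).
Here Σaᵢ = 60 and K = 3, so p_1 = (11 − 1)/(60 − 3) = 10/57 ≈ 0.1754.

MAP estimate: 0.1754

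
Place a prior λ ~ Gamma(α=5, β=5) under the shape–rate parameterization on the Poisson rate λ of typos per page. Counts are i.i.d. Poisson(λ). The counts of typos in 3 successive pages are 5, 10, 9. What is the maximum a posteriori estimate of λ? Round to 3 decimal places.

λ̂_MAP = 3.500

Σxᵢ = 5+10+9 = 24, with n = 3.
Posterior ∝ λ^4e^(−5λ) · λ^24e^(−3λ) = λ^28e^(−8λ), i.e. Gamma(shape=29, rate=8).
The mode of a Gamma(a, b) with a ≥ 1 (shape–rate) is (a−1)/b = 28/8 ≈ 3.500.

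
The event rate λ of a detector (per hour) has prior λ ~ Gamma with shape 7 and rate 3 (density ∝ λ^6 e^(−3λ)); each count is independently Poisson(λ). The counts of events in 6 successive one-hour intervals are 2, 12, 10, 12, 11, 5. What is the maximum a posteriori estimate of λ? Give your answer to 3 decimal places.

Σxᵢ = 2+12+10+12+11+5 = 52, with n = 6.
Posterior ∝ λ^6e^(−3λ) · λ^52e^(−6λ) = λ^58e^(−9λ), i.e. Gamma(shape=59, rate=9).
The mode of a Gamma(a, b) with a ≥ 1 (shape–rate) is (a−1)/b = 58/9 ≈ 6.444.

λ̂_MAP = 6.444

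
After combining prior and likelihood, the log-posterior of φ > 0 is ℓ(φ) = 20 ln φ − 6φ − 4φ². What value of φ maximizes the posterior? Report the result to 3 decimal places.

φ̂_MAP = 1.250

ℓ'(φ) = 20/φ − 6 − 8φ. Setting this to zero and multiplying by φ: 8φ² + 6φ − 20 = 0.
φ = (−6 + √(6² + 4·8·20)) / (2·8) = (−6 + √676) / 16 = (−6 + 26)/16 = 5/4.
ℓ''(φ) = −20/φ² − 8 < 0, confirming a maximum.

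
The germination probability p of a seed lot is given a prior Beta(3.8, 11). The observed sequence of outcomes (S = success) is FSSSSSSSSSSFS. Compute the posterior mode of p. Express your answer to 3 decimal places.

Prior: Beta(3.8, 11).
Data: 11 successes in 13 trials (from the sequence). The binomial likelihood contributes p^11(1−p)^2, so the posterior is Beta(3.8+11, 11+2) = Beta(14.8, 13).
For Beta(a, b) with a, b > 1 the mode is (a−1)/(a+b−2) = 13.8/25.8 ≈ 0.535.

p̂_MAP = 0.535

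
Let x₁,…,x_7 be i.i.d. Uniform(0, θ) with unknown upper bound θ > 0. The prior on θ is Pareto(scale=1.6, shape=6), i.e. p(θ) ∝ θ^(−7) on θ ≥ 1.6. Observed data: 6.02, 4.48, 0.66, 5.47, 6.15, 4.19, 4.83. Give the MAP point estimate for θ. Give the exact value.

θ̂_MAP = 6.15

The Uniform(0, θ) likelihood is θ^(−n) for θ ≥ max(xᵢ), zero otherwise. Here max(xᵢ) = 6.15.
Posterior ∝ θ^(−7) · θ^(−7) = θ^(−14) on θ ≥ max(1.6, 6.15) = 6.15.
This density is strictly decreasing in θ, so the posterior mode lies at the lower boundary of the support.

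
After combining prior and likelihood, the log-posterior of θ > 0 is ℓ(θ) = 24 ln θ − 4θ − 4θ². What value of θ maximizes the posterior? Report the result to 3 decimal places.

ℓ'(θ) = 24/θ − 4 − 8θ. Setting this to zero and multiplying by θ: 8θ² + 4θ − 24 = 0.
θ = (−4 + √(4² + 4·8·24)) / (2·8) = (−4 + √784) / 16 = (−4 + 28)/16 = 3/2.
ℓ''(θ) = −24/θ² − 8 < 0, confirming a maximum.

θ̂_MAP = 1.500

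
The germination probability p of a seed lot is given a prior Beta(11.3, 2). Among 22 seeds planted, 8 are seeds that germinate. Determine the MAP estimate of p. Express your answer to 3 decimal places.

Prior: Beta(11.3, 2).
Data: 8 successes in 22 trials. The binomial likelihood contributes p^8(1−p)^14, so the posterior is Beta(11.3+8, 2+14) = Beta(19.3, 16).
For Beta(a, b) with a, b > 1 the mode is (a−1)/(a+b−2) = 18.3/33.3 ≈ 0.550.

p̂_MAP = 0.550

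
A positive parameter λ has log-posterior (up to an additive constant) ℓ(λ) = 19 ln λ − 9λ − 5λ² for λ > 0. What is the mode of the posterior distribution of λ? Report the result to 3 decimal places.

ℓ'(λ) = 19/λ − 9 − 10λ. Setting this to zero and multiplying by λ: 10λ² + 9λ − 19 = 0.
λ = (−9 + √(9² + 4·10·19)) / (2·10) = (−9 + √841) / 20 = (−9 + 29)/20 = 1.
ℓ''(λ) = −19/λ² − 10 < 0, confirming a maximum.

λ̂_MAP = 1.000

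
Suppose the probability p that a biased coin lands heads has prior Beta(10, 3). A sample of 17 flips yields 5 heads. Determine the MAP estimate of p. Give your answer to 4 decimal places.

p̂_MAP = 0.5000

Prior: Beta(10, 3).
Data: 5 successes in 17 trials. The binomial likelihood contributes p^5(1−p)^12, so the posterior is Beta(10+5, 3+12) = Beta(15, 15).
For Beta(a, b) with a, b > 1 the mode is (a−1)/(a+b−2) = 14/28 ≈ 0.5000.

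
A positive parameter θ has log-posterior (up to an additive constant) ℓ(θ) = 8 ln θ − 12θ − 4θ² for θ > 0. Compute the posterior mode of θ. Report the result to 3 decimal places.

ℓ'(θ) = 8/θ − 12 − 8θ. Setting this to zero and multiplying by θ: 8θ² + 12θ − 8 = 0.
θ = (−12 + √(12² + 4·8·8)) / (2·8) = (−12 + √400) / 16 = (−12 + 20)/16 = 1/2.
ℓ''(θ) = −8/θ² − 8 < 0, confirming a maximum.

θ̂_MAP = 0.500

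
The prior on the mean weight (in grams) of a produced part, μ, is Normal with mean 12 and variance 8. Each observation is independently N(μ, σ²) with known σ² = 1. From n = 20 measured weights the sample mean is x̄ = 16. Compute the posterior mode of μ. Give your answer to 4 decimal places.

μ̂_MAP = 15.9752

n = 20, x̄ = 16.
For a Normal prior and Normal likelihood with known variance, the posterior is Normal; its mode equals its mean, the precision-weighted average.
Prior precision 1/σ₀² = 1/8 = 0.125; data precision n/σ² = 20/1 = 20.
μ̂ = (0.125·12 + 20·16) / (0.125 + 20) = 321.5/20.125 = 2572/161 ≈ 15.9752.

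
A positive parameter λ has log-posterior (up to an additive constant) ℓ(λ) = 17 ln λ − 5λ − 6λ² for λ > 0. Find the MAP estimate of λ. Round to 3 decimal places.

ℓ'(λ) = 17/λ − 5 − 12λ. Setting this to zero and multiplying by λ: 12λ² + 5λ − 17 = 0.
λ = (−5 + √(5² + 4·12·17)) / (2·12) = (−5 + √841) / 24 = (−5 + 29)/24 = 1.
ℓ''(λ) = −17/λ² − 12 < 0, confirming a maximum.

λ̂_MAP = 1.000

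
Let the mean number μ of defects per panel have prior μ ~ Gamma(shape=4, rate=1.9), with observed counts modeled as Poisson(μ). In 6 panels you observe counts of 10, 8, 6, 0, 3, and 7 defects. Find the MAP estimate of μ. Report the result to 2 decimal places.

Σxᵢ = 10+8+6+0+3+7 = 34, with n = 6.
Posterior ∝ μ^3e^(−1.9μ) · μ^34e^(−6μ) = μ^37e^(−7.9μ), i.e. Gamma(shape=38, rate=7.9).
The mode of a Gamma(a, b) with a ≥ 1 (shape–rate) is (a−1)/b = 37/7.9 ≈ 4.68.

μ̂_MAP = 4.68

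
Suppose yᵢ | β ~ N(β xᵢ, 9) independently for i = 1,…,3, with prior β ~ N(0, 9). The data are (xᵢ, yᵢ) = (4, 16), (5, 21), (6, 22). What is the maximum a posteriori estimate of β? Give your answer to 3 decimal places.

log p(β | y) = −Σ(yᵢ − βxᵢ)²/(2·9) − β²/(2·9) + const.
Setting the derivative to zero: Σxᵢ(yᵢ − βxᵢ)/9 − β/9 = 0, so β = Σxᵢyᵢ / (Σxᵢ² + σ²/τ²).
Σxᵢyᵢ = 4·16 + 5·21 + 6·22 = 301; Σxᵢ² = 77; σ²/τ² = 1.
β̂_MAP = 301 / (77 + 1) = 301/78 ≈ 3.859.

β̂_MAP = 3.859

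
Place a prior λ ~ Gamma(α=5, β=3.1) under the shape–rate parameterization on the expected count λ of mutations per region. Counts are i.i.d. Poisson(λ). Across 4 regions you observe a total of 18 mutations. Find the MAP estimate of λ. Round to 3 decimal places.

Σxᵢ = 18, n = 4.
Posterior ∝ λ^4e^(−3.1λ) · λ^18e^(−4λ) = λ^22e^(−7.1λ), i.e. Gamma(shape=23, rate=7.1).
The mode of a Gamma(a, b) with a ≥ 1 (shape–rate) is (a−1)/b = 22/7.1 ≈ 3.099.

λ̂_MAP = 3.099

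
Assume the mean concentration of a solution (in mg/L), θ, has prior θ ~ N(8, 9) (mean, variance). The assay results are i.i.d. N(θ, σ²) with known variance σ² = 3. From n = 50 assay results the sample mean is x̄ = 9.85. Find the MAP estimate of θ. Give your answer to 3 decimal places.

θ̂_MAP = 9.838

n = 50, x̄ = 9.85.
For a Normal prior and Normal likelihood with known variance, the posterior is Normal; its mode equals its mean, the precision-weighted average.
Prior precision 1/σ₀² = 1/9; data precision n/σ² = 50/3.
θ̂ = ((1/9)·8 + (50/3)·9.85) / (1/9 + 50/3) = (2971/18)/(151/9) = 2971/302 ≈ 9.838.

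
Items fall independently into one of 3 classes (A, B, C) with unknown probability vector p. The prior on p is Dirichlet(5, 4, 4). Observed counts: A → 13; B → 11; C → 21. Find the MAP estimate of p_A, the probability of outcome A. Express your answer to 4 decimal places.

The posterior is Dirichlet(αᵢ + nᵢ) = Dirichlet(18, 15, 25).
For a Dirichlet(a₁,…,a_K) with all aᵢ > 1, the mode has j-th component (aⱼ − 1)/(Σaᵢ − K).
Here Σaᵢ = 58 and K = 3, so p_A = (18 − 1)/(58 − 3) = 17/55 ≈ 0.3091.

MAP estimate of p_A = 0.3091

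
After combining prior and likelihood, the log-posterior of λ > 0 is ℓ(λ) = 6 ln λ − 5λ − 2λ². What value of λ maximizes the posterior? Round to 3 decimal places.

ℓ'(λ) = 6/λ − 5 − 4λ. Setting this to zero and multiplying by λ: 4λ² + 5λ − 6 = 0.
λ = (−5 + √(5² + 4·4·6)) / (2·4) = (−5 + √121) / 8 = (−5 + 11)/8 = 3/4.
ℓ''(λ) = −6/λ² − 4 < 0, confirming a maximum.

λ̂_MAP = 0.750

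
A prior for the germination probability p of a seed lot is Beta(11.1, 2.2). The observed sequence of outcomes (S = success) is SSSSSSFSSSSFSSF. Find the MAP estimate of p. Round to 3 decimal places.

p̂_MAP = 0.840

Prior: Beta(11.1, 2.2).
Data: 12 successes in 15 trials (from the sequence). The binomial likelihood contributes p^12(1−p)^3, so the posterior is Beta(11.1+12, 2.2+3) = Beta(23.1, 5.2).
For Beta(a, b) with a, b > 1 the mode is (a−1)/(a+b−2) = 22.1/26.3 ≈ 0.840.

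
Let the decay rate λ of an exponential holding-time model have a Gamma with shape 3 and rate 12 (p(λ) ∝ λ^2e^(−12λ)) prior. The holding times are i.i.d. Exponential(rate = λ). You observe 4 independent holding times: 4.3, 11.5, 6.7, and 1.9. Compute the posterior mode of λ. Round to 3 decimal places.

λ̂_MAP = 0.165

The Exponential(rate=λ) likelihood is ∝ λ^n e^(−λΣtᵢ). Here n = 4 and Σtᵢ = 4.3 + 11.5 + 6.7 + 1.9 = 24.4.
Posterior ∝ λ^2e^(−12λ) · λ^4e^(−24.4λ) = λ^6e^(−36.4λ), i.e. Gamma(7, 36.4).
Mode = (a−1)/b = 6/36.4 ≈ 0.165.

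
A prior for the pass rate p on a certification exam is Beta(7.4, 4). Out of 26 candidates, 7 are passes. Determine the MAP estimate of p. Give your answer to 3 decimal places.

p̂_MAP = 0.379

Prior: Beta(7.4, 4).
Data: 7 successes in 26 trials. The binomial likelihood contributes p^7(1−p)^19, so the posterior is Beta(7.4+7, 4+19) = Beta(14.4, 23).
For Beta(a, b) with a, b > 1 the mode is (a−1)/(a+b−2) = 13.4/35.4 ≈ 0.379.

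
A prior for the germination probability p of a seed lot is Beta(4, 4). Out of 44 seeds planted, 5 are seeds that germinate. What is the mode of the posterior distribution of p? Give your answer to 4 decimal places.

p̂_MAP = 0.1600

Prior: Beta(4, 4).
Data: 5 successes in 44 trials. The binomial likelihood contributes p^5(1−p)^39, so the posterior is Beta(4+5, 4+39) = Beta(9, 43).
For Beta(a, b) with a, b > 1 the mode is (a−1)/(a+b−2) = 8/50 ≈ 0.1600.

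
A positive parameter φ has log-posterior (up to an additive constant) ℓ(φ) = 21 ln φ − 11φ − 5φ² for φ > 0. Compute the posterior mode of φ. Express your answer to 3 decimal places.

ℓ'(φ) = 21/φ − 11 − 10φ. Setting this to zero and multiplying by φ: 10φ² + 11φ − 21 = 0.
φ = (−11 + √(11² + 4·10·21)) / (2·10) = (−11 + √961) / 20 = (−11 + 31)/20 = 1.
ℓ''(φ) = −21/φ² − 10 < 0, confirming a maximum.

φ̂_MAP = 1.000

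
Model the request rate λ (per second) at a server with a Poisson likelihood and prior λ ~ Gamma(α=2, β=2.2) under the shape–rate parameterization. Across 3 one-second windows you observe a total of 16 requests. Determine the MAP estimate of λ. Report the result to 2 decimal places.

Σxᵢ = 16, n = 3.
Posterior ∝ λe^(−2.2λ) · λ^16e^(−3λ) = λ^17e^(−5.2λ), i.e. Gamma(shape=18, rate=5.2).
The mode of a Gamma(a, b) with a ≥ 1 (shape–rate) is (a−1)/b = 17/5.2 ≈ 3.27.

λ̂_MAP = 3.27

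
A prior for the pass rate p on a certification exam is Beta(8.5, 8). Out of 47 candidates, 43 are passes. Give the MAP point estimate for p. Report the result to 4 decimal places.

p̂_MAP = 0.8211

Prior: Beta(8.5, 8).
Data: 43 successes in 47 trials. The binomial likelihood contributes p^43(1−p)^4, so the posterior is Beta(8.5+43, 8+4) = Beta(51.5, 12).
For Beta(a, b) with a, b > 1 the mode is (a−1)/(a+b−2) = 50.5/61.5 ≈ 0.8211.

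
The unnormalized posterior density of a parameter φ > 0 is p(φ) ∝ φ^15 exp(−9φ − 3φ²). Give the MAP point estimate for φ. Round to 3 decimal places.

ℓ'(φ) = 15/φ − 9 − 6φ. Setting this to zero and multiplying by φ: 6φ² + 9φ − 15 = 0.
φ = (−9 + √(9² + 4·6·15)) / (2·6) = (−9 + √441) / 12 = (−9 + 21)/12 = 1.
ℓ''(φ) = −15/φ² − 6 < 0, confirming a maximum.

φ̂_MAP = 1.000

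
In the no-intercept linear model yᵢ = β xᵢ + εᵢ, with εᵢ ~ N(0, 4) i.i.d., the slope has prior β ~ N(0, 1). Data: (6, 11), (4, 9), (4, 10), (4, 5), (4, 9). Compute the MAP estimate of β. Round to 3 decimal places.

β̂_MAP = 1.904

log p(β | y) = −Σ(yᵢ − βxᵢ)²/(2·4) − β²/(2·1) + const.
Setting the derivative to zero: Σxᵢ(yᵢ − βxᵢ)/4 − β/1 = 0, so β = Σxᵢyᵢ / (Σxᵢ² + σ²/τ²).
Σxᵢyᵢ = 6·11 + 4·9 + 4·10 + 4·5 + 4·9 = 198; Σxᵢ² = 100; σ²/τ² = 4.
β̂_MAP = 198 / (100 + 4) = 198/104 ≈ 1.904.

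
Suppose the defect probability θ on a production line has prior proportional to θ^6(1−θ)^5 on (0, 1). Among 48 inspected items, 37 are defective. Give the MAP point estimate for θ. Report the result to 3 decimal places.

θ̂_MAP = 0.729

The prior density ∝ θ^6(1−θ)^5 is the kernel of Beta(7, 6).
Data: 37 successes in 48 trials. The binomial likelihood contributes θ^37(1−θ)^11, so the posterior is Beta(7+37, 6+11) = Beta(44, 17).
For Beta(a, b) with a, b > 1 the mode is (a−1)/(a+b−2) = 43/59 ≈ 0.729.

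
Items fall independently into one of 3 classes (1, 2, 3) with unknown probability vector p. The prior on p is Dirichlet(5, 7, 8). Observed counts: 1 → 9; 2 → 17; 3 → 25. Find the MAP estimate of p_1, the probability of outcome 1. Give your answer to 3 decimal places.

MAP estimate: 0.191

The posterior is Dirichlet(αᵢ + nᵢ) = Dirichlet(14, 24, 33).
For a Dirichlet(a₁,…,a_K) with all aᵢ > 1, the mode has j-th component (aⱼ − 1)/(Σaᵢ − K).
Here Σaᵢ = 71 and K = 3, so p_1 = (14 − 1)/(71 − 3) = 13/68 ≈ 0.191.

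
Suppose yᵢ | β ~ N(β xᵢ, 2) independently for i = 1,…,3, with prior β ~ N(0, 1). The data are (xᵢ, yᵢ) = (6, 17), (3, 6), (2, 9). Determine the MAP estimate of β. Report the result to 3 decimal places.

β̂_MAP = 2.706

log p(β | y) = −Σ(yᵢ − βxᵢ)²/(2·2) − β²/(2·1) + const.
Setting the derivative to zero: Σxᵢ(yᵢ − βxᵢ)/2 − β/1 = 0, so β = Σxᵢyᵢ / (Σxᵢ² + σ²/τ²).
Σxᵢyᵢ = 6·17 + 3·6 + 2·9 = 138; Σxᵢ² = 49; σ²/τ² = 2.
β̂_MAP = 138 / (49 + 2) = 138/51 ≈ 2.706.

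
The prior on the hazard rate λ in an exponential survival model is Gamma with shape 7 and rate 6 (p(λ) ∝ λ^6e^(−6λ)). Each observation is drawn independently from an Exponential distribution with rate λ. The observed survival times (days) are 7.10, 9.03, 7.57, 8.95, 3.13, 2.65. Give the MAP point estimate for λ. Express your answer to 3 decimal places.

λ̂_MAP = 0.270

The Exponential(rate=λ) likelihood is ∝ λ^n e^(−λΣtᵢ). Here n = 6 and Σtᵢ = 7.10 + 9.03 + 7.57 + 8.95 + 3.13 + 2.65 = 38.43.
Posterior ∝ λ^6e^(−6λ) · λ^6e^(−38.43λ) = λ^12e^(−44.43λ), i.e. Gamma(13, 44.43).
Mode = (a−1)/b = 12/44.43 ≈ 0.270.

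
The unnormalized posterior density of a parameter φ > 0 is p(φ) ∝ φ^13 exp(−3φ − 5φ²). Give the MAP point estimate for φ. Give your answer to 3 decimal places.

ℓ'(φ) = 13/φ − 3 − 10φ. Setting this to zero and multiplying by φ: 10φ² + 3φ − 13 = 0.
φ = (−3 + √(3² + 4·10·13)) / (2·10) = (−3 + √529) / 20 = (−3 + 23)/20 = 1.
ℓ''(φ) = −13/φ² − 10 < 0, confirming a maximum.

φ̂_MAP = 1.000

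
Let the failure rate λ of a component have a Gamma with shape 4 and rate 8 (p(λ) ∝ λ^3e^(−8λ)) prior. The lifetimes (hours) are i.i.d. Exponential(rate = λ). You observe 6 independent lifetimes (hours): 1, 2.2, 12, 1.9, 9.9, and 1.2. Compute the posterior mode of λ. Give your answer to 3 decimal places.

The Exponential(rate=λ) likelihood is ∝ λ^n e^(−λΣtᵢ). Here n = 6 and Σtᵢ = 1 + 2.2 + 12 + 1.9 + 9.9 + 1.2 = 28.2.
Posterior ∝ λ^3e^(−8λ) · λ^6e^(−28.2λ) = λ^9e^(−36.2λ), i.e. Gamma(10, 36.2).
Mode = (a−1)/b = 9/36.2 ≈ 0.249.

λ̂_MAP = 0.249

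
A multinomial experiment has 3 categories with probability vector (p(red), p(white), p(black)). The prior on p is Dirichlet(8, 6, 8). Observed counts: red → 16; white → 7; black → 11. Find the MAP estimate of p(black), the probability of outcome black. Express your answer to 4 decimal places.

MAP estimate of p(black) = 0.3396

The posterior is Dirichlet(αᵢ + nᵢ) = Dirichlet(24, 13, 19).
For a Dirichlet(a₁,…,a_K) with all aᵢ > 1, the mode has j-th component (aⱼ − 1)/(Σaᵢ − K).
Here Σaᵢ = 56 and K = 3, so p(black) = (19 − 1)/(56 − 3) = 18/53 ≈ 0.3396.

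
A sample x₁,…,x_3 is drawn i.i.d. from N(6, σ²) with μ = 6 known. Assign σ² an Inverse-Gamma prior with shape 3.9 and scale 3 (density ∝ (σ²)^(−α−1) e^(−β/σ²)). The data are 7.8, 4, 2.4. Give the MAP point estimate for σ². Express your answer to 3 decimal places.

Sum of squared deviations about the known mean: SS = (7.8−6)² + (4−6)² + (2.4−6)² = 20.2.
The Normal likelihood contributes (σ²)^(−n/2) exp(−SS/(2σ²)), so the posterior is Inverse-Gamma(α + n/2, β + SS/2) = Inverse-Gamma(5.4, 13.1).
The mode of Inverse-Gamma(a, b) is b/(a+1) = 13.1/6.4 ≈ 2.047.

σ̂²_MAP = 2.047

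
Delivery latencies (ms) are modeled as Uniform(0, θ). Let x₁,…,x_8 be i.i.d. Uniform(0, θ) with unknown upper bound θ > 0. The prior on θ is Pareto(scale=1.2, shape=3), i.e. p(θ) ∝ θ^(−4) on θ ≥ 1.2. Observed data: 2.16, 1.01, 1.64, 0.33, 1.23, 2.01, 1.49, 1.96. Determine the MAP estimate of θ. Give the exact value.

The Uniform(0, θ) likelihood is θ^(−n) for θ ≥ max(xᵢ), zero otherwise. Here max(xᵢ) = 2.16.
Posterior ∝ θ^(−4) · θ^(−8) = θ^(−12) on θ ≥ max(1.2, 2.16) = 2.16.
This density is strictly decreasing in θ, so the posterior mode lies at the lower boundary of the support.

θ̂_MAP = 2.16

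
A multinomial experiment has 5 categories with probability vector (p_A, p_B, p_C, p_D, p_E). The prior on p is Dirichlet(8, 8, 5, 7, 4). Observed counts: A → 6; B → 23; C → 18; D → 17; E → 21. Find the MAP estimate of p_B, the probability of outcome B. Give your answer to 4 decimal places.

MAP estimate of p_B = 0.2679

The posterior is Dirichlet(αᵢ + nᵢ) = Dirichlet(14, 31, 23, 24, 25).
For a Dirichlet(a₁,…,a_K) with all aᵢ > 1, the mode has j-th component (aⱼ − 1)/(Σaᵢ − K).
Here Σaᵢ = 117 and K = 5, so p_B = (31 − 1)/(117 − 5) = 30/112 ≈ 0.2679.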